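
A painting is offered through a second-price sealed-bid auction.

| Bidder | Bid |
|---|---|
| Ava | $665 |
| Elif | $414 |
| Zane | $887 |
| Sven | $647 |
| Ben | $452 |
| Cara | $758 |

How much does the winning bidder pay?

$758

Highest bid: Zane at $887, so Zane wins.
Second-highest bid: Cara at $758 — that is the price the winner pays.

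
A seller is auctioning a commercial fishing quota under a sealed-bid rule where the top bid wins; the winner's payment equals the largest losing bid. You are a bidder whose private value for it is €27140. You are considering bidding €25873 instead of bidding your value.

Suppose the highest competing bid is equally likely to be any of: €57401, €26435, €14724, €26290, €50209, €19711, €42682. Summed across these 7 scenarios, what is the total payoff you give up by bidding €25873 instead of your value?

The deviation costs you only when the competing bid falls strictly between €25873 and €27140; elsewhere both bids give the same outcome.
€57401: outcomes coincide → loss €0.
€26435: truthful payoff €705, deviation payoff €0 → loss €705.
€14724: outcomes coincide → loss €0.
€26290: truthful payoff €850, deviation payoff €0 → loss €850.
€50209: outcomes coincide → loss €0.
€19711: outcomes coincide → loss €0.
€42682: outcomes coincide → loss €0.
Total loss = €705 + €850 = €1555.

€1555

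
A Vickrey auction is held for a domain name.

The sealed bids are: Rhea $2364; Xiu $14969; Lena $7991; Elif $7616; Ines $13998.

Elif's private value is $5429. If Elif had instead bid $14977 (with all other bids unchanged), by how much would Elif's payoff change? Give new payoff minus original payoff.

The highest bid among the other bidders is $14969; Elif's bid doesn't change that.
Original bid $7616: Elif is not highest (top rival bid is $14969); payoff $0.
Alternative bid $14977: Elif is highest, pays the top rival bid $14969; payoff $5429 − $14969 = −$9540.
Change in payoff = −$9540 − ($0) = −$9540.

−$9540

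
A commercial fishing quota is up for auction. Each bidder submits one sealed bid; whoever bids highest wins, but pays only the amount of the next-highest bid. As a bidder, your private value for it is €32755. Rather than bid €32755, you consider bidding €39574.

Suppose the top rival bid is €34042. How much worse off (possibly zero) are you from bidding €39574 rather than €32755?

Bidding your value €32755: you lose (since €32755 < €34042). Payoff €0.
Bidding €39574: you win and pay €34042. Payoff €32755 − €34042 = −€1287.
The competing bid €34042 lies between your value and your inflated bid, so overbidding wins an item priced above your value.
Loss from deviating = €0 − (−€1287) = €1287.

€1287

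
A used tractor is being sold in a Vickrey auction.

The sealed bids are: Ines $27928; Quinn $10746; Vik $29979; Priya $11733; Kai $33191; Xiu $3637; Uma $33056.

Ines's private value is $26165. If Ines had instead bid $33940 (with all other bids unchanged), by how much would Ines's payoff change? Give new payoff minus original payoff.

−$7026

The highest bid among the other bidders is $33191; Ines's bid doesn't change that.
Original bid $27928: Ines is not highest (top rival bid is $33191); payoff $0.
Alternative bid $33940: Ines is highest, pays the top rival bid $33191; payoff $26165 − $33191 = −$7026.
Change in payoff = −$7026 − ($0) = −$7026.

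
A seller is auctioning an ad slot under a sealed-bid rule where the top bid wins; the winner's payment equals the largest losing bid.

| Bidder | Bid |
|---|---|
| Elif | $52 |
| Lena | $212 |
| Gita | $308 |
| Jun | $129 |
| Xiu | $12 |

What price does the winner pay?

$212

Highest bid: Gita at $308, so Gita wins.
Second-highest bid: Lena at $212 — that is the price the winner pays.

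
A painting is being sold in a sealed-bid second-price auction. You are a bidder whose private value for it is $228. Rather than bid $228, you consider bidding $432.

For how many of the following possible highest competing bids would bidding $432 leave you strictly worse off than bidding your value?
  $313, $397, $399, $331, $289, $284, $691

The deviation hurts exactly when the highest competing bid lies strictly between $228 and $432 — overbidding then wins at a price above your value.
$313: inside the interval → strictly worse (loss $85).
$397: inside the interval → strictly worse (loss $169).
$399: inside the interval → strictly worse (loss $171).
$331: inside the interval → strictly worse (loss $103).
$289: inside the interval → strictly worse (loss $61).
$284: inside the interval → strictly worse (loss $56).
$691: above both → same outcome either way.
Count: 6.

6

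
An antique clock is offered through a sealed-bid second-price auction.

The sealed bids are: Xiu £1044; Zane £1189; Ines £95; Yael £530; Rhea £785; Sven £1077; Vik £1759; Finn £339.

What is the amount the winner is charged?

Highest bid: Vik at £1759, so Vik wins.
Second-highest bid: Zane at £1189 — that is the price the winner pays.

£1189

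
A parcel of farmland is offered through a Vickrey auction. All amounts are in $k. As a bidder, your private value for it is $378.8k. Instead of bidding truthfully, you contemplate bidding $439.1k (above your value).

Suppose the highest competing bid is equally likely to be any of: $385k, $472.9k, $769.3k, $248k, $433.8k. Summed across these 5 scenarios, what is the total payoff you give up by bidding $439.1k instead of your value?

The deviation costs you only when the competing bid falls strictly between $378.8k and $439.1k; elsewhere both bids give the same outcome.
$385k: truthful payoff $0k, deviation payoff −$6.2k → loss $6.2k.
$472.9k: outcomes coincide → loss $0k.
$769.3k: outcomes coincide → loss $0k.
$248k: outcomes coincide → loss $0k.
$433.8k: truthful payoff $0k, deviation payoff −$55k → loss $55k.
Total loss = $6.2k + $55k = $61.2k.

$61.2k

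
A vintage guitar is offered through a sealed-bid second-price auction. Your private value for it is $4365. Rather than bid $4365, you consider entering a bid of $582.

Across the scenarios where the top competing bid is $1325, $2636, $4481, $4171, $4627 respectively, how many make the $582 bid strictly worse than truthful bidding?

The deviation hurts exactly when the highest competing bid lies strictly between $582 and $4365 — underbidding then forfeits a profitable win.
$1325: inside the interval → strictly worse (loss $3040).
$2636: inside the interval → strictly worse (loss $1729).
$4481: above both → same outcome either way.
$4171: inside the interval → strictly worse (loss $194).
$4627: above both → same outcome either way.
Count: 3.

3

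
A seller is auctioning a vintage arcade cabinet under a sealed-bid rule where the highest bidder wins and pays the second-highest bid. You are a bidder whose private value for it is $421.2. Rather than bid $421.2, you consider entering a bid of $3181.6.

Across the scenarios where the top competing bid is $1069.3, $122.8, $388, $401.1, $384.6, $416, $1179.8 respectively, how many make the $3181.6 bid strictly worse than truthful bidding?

2

The deviation hurts exactly when the highest competing bid lies strictly between $421.2 and $3181.6 — overbidding then wins at a price above your value.
$1069.3: inside the interval → strictly worse (loss $648.1).
$122.8: below both → same outcome either way.
$388: below both → same outcome either way.
$401.1: below both → same outcome either way.
$384.6: below both → same outcome either way.
$416: below both → same outcome either way.
$1179.8: inside the interval → strictly worse (loss $758.6).
Count: 2.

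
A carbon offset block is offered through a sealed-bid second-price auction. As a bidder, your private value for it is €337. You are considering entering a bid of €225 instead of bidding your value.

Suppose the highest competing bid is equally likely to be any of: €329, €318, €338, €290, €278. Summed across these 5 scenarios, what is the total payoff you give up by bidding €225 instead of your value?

The deviation costs you only when the competing bid falls strictly between €225 and €337; elsewhere both bids give the same outcome.
€329: truthful payoff €8, deviation payoff €0 → loss €8.
€318: truthful payoff €19, deviation payoff €0 → loss €19.
€338: outcomes coincide → loss €0.
€290: truthful payoff €47, deviation payoff €0 → loss €47.
€278: truthful payoff €59, deviation payoff €0 → loss €59.
Total loss = €8 + €19 + €47 + €59 = €133.

€133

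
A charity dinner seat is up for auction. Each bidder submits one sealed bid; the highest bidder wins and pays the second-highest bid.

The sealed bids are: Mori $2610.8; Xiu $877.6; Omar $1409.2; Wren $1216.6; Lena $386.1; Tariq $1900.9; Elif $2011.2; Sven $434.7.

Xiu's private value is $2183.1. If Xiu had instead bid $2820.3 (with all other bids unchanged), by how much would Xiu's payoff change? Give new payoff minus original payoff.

−$427.7

The highest bid among the other bidders is $2610.8; Xiu's bid doesn't change that.
Original bid $877.6: Xiu is not highest (top rival bid is $2610.8); payoff $0.
Alternative bid $2820.3: Xiu is highest, pays the top rival bid $2610.8; payoff $2183.1 − $2610.8 = −$427.7.
Change in payoff = −$427.7 − ($0) = −$427.7.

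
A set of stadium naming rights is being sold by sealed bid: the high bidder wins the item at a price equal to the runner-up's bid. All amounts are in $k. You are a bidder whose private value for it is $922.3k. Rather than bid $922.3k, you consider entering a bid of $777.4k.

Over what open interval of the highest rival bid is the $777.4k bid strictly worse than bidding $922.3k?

If the competing bid is below $777.4k, both bids win at the same price — no difference.
If it is above $922.3k, both bids lose — no difference.
If it lies strictly between $777.4k and $922.3k, bidding your value wins at a price below your value (positive payoff) while bidding $777.4k loses (payoff 0).
So the deviation strictly hurts on the open interval ($777.4k, $922.3k).

($777.4k, $922.3k)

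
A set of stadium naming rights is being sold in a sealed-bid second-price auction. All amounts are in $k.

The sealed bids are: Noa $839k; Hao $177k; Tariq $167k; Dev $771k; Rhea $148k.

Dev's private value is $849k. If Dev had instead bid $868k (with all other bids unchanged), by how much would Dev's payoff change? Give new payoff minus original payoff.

The highest bid among the other bidders is $839k; Dev's bid doesn't change that.
Original bid $771k: Dev is not highest (top rival bid is $839k); payoff $0k.
Alternative bid $868k: Dev is highest, pays the top rival bid $839k; payoff $849k − $839k = $10k.
Change in payoff = $10k − ($0k) = $10k.

$10k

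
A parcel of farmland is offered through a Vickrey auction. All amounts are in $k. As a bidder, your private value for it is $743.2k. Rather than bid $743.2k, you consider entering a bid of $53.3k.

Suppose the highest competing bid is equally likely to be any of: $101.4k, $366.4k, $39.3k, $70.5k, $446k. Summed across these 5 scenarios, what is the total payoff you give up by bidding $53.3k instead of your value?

The deviation costs you only when the competing bid falls strictly between $53.3k and $743.2k; elsewhere both bids give the same outcome.
$101.4k: truthful payoff $641.8k, deviation payoff $0k → loss $641.8k.
$366.4k: truthful payoff $376.8k, deviation payoff $0k → loss $376.8k.
$39.3k: outcomes coincide → loss $0k.
$70.5k: truthful payoff $672.7k, deviation payoff $0k → loss $672.7k.
$446k: truthful payoff $297.2k, deviation payoff $0k → loss $297.2k.
Total loss = $641.8k + $376.8k + $672.7k + $297.2k = $1988.5k.

$1988.5k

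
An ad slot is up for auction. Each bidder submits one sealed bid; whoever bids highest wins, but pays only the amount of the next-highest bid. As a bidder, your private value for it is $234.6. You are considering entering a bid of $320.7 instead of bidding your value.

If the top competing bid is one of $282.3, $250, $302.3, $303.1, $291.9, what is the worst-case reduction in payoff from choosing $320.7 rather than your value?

$68.5

$282.3: truthful gives $0, deviation gives −$47.7 → loss $47.7.
$250: truthful gives $0, deviation gives −$15.4 → loss $15.4.
$302.3: truthful gives $0, deviation gives −$67.7 → loss $67.7.
$303.1: truthful gives $0, deviation gives −$68.5 → loss $68.5.
$291.9: truthful gives $0, deviation gives −$57.3 → loss $57.3.
Maximum loss: $68.5.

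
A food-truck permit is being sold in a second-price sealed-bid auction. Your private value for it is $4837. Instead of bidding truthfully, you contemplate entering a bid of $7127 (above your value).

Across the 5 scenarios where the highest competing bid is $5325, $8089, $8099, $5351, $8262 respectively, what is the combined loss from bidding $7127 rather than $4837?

The deviation costs you only when the competing bid falls strictly between $4837 and $7127; elsewhere both bids give the same outcome.
$5325: truthful payoff $0, deviation payoff −$488 → loss $488.
$8089: outcomes coincide → loss $0.
$8099: outcomes coincide → loss $0.
$5351: truthful payoff $0, deviation payoff −$514 → loss $514.
$8262: outcomes coincide → loss $0.
Total loss = $488 + $514 = $1002.

$1002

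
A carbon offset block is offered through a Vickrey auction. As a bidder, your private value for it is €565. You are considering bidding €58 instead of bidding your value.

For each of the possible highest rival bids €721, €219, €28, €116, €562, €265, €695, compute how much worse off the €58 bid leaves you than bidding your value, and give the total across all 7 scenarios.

€1098

The deviation costs you only when the competing bid falls strictly between €58 and €565; elsewhere both bids give the same outcome.
€721: outcomes coincide → loss €0.
€219: truthful payoff €346, deviation payoff €0 → loss €346.
€28: outcomes coincide → loss €0.
€116: truthful payoff €449, deviation payoff €0 → loss €449.
€562: truthful payoff €3, deviation payoff €0 → loss €3.
€265: truthful payoff €300, deviation payoff €0 → loss €300.
€695: outcomes coincide → loss €0.
Total loss = €346 + €449 + €3 + €300 = €1098.
Because the price is fixed by the runner-up's bid, deviating from your value can only change a good outcome into a bad one — never the reverse.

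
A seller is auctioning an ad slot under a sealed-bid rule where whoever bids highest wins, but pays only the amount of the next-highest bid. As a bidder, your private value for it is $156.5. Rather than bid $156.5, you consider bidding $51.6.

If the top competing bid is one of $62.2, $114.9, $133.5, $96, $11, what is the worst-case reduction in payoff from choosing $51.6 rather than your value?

$62.2: truthful gives $94.3, deviation gives $0 → loss $94.3.
$114.9: truthful gives $41.6, deviation gives $0 → loss $41.6.
$133.5: truthful gives $23, deviation gives $0 → loss $23.
$96: truthful gives $60.5, deviation gives $0 → loss $60.5.
$11: same outcome either way → loss $0.
Maximum loss: $94.3.

$94.3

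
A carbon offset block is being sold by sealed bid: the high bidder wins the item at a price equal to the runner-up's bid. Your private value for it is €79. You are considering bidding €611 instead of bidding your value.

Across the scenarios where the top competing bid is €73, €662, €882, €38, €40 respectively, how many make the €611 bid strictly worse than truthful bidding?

0

The deviation hurts exactly when the highest competing bid lies strictly between €79 and €611 — overbidding then wins at a price above your value.
€73: below both → same outcome either way.
€662: above both → same outcome either way.
€882: above both → same outcome either way.
€38: below both → same outcome either way.
€40: below both → same outcome either way.
Count: 0.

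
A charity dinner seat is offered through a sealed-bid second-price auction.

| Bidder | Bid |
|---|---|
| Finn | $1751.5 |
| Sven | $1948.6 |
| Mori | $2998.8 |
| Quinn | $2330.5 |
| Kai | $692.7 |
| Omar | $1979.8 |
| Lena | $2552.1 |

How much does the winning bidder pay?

Highest bid: Mori at $2998.8, so Mori wins.
Second-highest bid: Lena at $2552.1 — that is the price the winner pays.

$2552.1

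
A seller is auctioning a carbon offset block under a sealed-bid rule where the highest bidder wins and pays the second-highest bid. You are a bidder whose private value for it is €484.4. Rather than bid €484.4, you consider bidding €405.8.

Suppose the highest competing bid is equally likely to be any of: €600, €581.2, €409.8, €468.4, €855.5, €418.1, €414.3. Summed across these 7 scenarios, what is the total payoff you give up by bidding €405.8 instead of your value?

€227

The deviation costs you only when the competing bid falls strictly between €405.8 and €484.4; elsewhere both bids give the same outcome.
€600: outcomes coincide → loss €0.
€581.2: outcomes coincide → loss €0.
€409.8: truthful payoff €74.6, deviation payoff €0 → loss €74.6.
€468.4: truthful payoff €16, deviation payoff €0 → loss €16.
€855.5: outcomes coincide → loss €0.
€418.1: truthful payoff €66.3, deviation payoff €0 → loss €66.3.
€414.3: truthful payoff €70.1, deviation payoff €0 → loss €70.1.
Total loss = €74.6 + €16 + €66.3 + €70.1 = €227.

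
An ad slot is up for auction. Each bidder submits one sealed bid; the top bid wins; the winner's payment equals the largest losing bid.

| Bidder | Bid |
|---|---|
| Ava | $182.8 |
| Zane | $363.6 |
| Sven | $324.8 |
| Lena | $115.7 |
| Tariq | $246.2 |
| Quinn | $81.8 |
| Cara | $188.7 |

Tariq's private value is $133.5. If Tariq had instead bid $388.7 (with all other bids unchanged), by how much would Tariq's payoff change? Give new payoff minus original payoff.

The highest bid among the other bidders is $363.6; Tariq's bid doesn't change that.
Original bid $246.2: Tariq is not highest (top rival bid is $363.6); payoff $0.
Alternative bid $388.7: Tariq is highest, pays the top rival bid $363.6; payoff $133.5 − $363.6 = −$230.1.
Change in payoff = −$230.1 − ($0) = −$230.1.

−$230.1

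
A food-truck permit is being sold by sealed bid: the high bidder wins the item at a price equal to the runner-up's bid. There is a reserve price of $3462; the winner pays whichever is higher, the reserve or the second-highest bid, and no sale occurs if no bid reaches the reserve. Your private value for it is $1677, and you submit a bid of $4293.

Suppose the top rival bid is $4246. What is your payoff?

Your bid $4293 is the highest and exceeds the reserve.
Price = max(second-highest bid, reserve) = max($4246, $3462) = $4246.
Payoff = $1677 − $4246 = −$2569.

−$2569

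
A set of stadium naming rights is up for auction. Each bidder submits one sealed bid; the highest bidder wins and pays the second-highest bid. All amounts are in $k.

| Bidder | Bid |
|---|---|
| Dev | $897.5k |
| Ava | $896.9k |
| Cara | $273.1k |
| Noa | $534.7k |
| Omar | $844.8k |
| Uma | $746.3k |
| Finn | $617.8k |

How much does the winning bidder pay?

Highest bid: Dev at $897.5k, so Dev wins.
Second-highest bid: Ava at $896.9k — that is the price the winner pays.

$896.9k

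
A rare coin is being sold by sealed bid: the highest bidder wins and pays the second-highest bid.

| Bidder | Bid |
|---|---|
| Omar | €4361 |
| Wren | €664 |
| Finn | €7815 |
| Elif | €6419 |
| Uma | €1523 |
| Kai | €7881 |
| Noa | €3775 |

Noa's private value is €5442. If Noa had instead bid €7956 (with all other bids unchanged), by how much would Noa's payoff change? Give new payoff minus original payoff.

−€2439

The highest bid among the other bidders is €7881; Noa's bid doesn't change that.
Original bid €3775: Noa is not highest (top rival bid is €7881); payoff €0.
Alternative bid €7956: Noa is highest, pays the top rival bid €7881; payoff €5442 − €7881 = −€2439.
Change in payoff = −€2439 − (€0) = −€2439.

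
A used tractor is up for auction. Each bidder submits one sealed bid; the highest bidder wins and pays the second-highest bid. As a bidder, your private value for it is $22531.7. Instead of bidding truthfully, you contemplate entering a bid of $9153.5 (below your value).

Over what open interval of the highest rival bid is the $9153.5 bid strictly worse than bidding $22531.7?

If the competing bid is below $9153.5, both bids win at the same price — no difference.
If it is above $22531.7, both bids lose — no difference.
If it lies strictly between $9153.5 and $22531.7, bidding your value wins at a price below your value (positive payoff) while bidding $9153.5 loses (payoff 0).
So the deviation strictly hurts on the open interval ($9153.5, $22531.7).

($9153.5, $22531.7)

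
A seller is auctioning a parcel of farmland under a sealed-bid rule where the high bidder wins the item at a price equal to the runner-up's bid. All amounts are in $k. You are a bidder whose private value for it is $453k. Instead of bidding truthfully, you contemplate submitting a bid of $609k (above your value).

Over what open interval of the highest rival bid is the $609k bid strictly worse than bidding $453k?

If the competing bid is below $453k, both bids win at the same price — no difference.
If it is above $609k, both bids lose — no difference.
If it lies strictly between $453k and $609k, bidding your value loses (payoff 0) while bidding $609k wins at a price above your value (payoff negative).
So the deviation strictly hurts on the open interval ($453k, $609k).

($453k, $609k)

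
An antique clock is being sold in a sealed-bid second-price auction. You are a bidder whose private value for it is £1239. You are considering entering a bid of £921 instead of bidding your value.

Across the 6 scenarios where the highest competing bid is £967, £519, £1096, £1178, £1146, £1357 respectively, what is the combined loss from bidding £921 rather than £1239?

The deviation costs you only when the competing bid falls strictly between £921 and £1239; elsewhere both bids give the same outcome.
£967: truthful payoff £272, deviation payoff £0 → loss £272.
£519: outcomes coincide → loss £0.
£1096: truthful payoff £143, deviation payoff £0 → loss £143.
£1178: truthful payoff £61, deviation payoff £0 → loss £61.
£1146: truthful payoff £93, deviation payoff £0 → loss £93.
£1357: outcomes coincide → loss £0.
Total loss = £272 + £143 + £61 + £93 = £569.
Because the price is fixed by the runner-up's bid, deviating from your value can only change a good outcome into a bad one — never the reverse.

£569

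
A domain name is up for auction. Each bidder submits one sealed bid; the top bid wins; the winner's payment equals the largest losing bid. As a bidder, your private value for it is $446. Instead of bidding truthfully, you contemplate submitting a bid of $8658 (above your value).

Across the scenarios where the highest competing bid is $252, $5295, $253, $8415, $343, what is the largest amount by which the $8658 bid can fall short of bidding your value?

$7969

$252: same outcome either way → loss $0.
$5295: truthful gives $0, deviation gives −$4849 → loss $4849.
$253: same outcome either way → loss $0.
$8415: truthful gives $0, deviation gives −$7969 → loss $7969.
$343: same outcome either way → loss $0.
Maximum loss: $7969.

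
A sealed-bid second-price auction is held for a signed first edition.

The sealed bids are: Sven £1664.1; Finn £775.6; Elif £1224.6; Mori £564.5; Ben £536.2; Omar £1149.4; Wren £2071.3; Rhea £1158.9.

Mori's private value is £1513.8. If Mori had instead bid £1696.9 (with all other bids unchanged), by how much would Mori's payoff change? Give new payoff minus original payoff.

The highest bid among the other bidders is £2071.3; Mori's bid doesn't change that.
Original bid £564.5: Mori is not highest (top rival bid is £2071.3); payoff £0.
Alternative bid £1696.9: Mori is not highest (top rival bid is £2071.3); payoff £0.
Change in payoff = £0 − (£0) = £0.

£0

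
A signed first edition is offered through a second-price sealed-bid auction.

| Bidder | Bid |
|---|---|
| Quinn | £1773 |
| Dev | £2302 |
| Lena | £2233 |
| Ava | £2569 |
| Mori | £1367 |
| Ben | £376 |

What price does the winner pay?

Highest bid: Ava at £2569, so Ava wins.
Second-highest bid: Dev at £2302 — that is the price the winner pays.

£2302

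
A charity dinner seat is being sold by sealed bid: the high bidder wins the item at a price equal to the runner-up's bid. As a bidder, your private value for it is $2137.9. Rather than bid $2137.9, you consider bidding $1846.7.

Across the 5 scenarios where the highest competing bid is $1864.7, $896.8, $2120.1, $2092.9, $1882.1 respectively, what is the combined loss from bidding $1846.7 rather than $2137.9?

The deviation costs you only when the competing bid falls strictly between $1846.7 and $2137.9; elsewhere both bids give the same outcome.
$1864.7: truthful payoff $273.2, deviation payoff $0 → loss $273.2.
$896.8: outcomes coincide → loss $0.
$2120.1: truthful payoff $17.8, deviation payoff $0 → loss $17.8.
$2092.9: truthful payoff $45, deviation payoff $0 → loss $45.
$1882.1: truthful payoff $255.8, deviation payoff $0 → loss $255.8.
Total loss = $273.2 + $17.8 + $45 + $255.8 = $591.8.
Because the price is fixed by the runner-up's bid, deviating from your value can only change a good outcome into a bad one — never the reverse.

$591.8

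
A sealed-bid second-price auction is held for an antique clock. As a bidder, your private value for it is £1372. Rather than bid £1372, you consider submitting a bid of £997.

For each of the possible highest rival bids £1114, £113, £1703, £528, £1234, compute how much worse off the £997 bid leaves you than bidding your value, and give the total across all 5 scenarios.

£396

The deviation costs you only when the competing bid falls strictly between £997 and £1372; elsewhere both bids give the same outcome.
£1114: truthful payoff £258, deviation payoff £0 → loss £258.
£113: outcomes coincide → loss £0.
£1703: outcomes coincide → loss £0.
£528: outcomes coincide → loss £0.
£1234: truthful payoff £138, deviation payoff £0 → loss £138.
Total loss = £258 + £138 = £396.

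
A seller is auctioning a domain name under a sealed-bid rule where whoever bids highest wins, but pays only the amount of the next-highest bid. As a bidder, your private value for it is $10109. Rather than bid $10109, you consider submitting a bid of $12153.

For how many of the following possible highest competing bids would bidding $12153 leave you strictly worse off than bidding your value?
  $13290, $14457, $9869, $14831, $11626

1

The deviation hurts exactly when the highest competing bid lies strictly between $10109 and $12153 — overbidding then wins at a price above your value.
$13290: above both → same outcome either way.
$14457: above both → same outcome either way.
$9869: below both → same outcome either way.
$14831: above both → same outcome either way.
$11626: inside the interval → strictly worse (loss $1517).
Count: 1.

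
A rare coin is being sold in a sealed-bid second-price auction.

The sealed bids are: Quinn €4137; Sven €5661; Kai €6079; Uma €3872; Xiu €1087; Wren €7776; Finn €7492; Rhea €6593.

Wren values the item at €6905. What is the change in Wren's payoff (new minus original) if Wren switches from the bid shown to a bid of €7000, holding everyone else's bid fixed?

The highest bid among the other bidders is €7492; Wren's bid doesn't change that.
Original bid €7776: Wren is highest, pays the top rival bid €7492; payoff €6905 − €7492 = −€587.
Alternative bid €7000: Wren is not highest (top rival bid is €7492); payoff €0.
Change in payoff = €0 − (−€587) = €587.

€587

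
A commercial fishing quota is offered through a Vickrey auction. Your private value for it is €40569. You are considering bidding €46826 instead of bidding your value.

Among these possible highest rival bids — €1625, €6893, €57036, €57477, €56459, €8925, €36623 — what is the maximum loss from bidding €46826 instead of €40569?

€0

€1625: same outcome either way → loss €0.
€6893: same outcome either way → loss €0.
€57036: same outcome either way → loss €0.
€57477: same outcome either way → loss €0.
€56459: same outcome either way → loss €0.
€8925: same outcome either way → loss €0.
€36623: same outcome either way → loss €0.
Maximum loss: €0.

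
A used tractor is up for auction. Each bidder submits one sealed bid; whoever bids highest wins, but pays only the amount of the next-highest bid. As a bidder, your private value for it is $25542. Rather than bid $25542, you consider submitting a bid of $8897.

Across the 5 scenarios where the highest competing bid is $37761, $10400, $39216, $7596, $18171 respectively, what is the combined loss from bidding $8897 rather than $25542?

$22513

The deviation costs you only when the competing bid falls strictly between $8897 and $25542; elsewhere both bids give the same outcome.
$37761: outcomes coincide → loss $0.
$10400: truthful payoff $15142, deviation payoff $0 → loss $15142.
$39216: outcomes coincide → loss $0.
$7596: outcomes coincide → loss $0.
$18171: truthful payoff $7371, deviation payoff $0 → loss $7371.
Total loss = $15142 + $7371 = $22513.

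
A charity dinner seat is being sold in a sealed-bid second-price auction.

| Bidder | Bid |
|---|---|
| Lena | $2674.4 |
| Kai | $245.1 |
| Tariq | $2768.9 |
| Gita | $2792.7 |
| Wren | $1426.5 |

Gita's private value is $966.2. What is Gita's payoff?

Highest bid: Gita at $2792.7, so Gita wins.
Second-highest bid: Tariq at $2768.9 — that is the price the winner pays.
Gita's payoff = value − price = $966.2 − $2768.9 = −$1802.7.

−$1802.7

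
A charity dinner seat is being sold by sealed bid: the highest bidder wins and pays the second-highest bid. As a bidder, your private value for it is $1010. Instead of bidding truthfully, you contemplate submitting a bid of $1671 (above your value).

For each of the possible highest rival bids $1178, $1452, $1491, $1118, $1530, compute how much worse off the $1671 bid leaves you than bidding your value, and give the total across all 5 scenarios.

$1719

The deviation costs you only when the competing bid falls strictly between $1010 and $1671; elsewhere both bids give the same outcome.
$1178: truthful payoff $0, deviation payoff −$168 → loss $168.
$1452: truthful payoff $0, deviation payoff −$442 → loss $442.
$1491: truthful payoff $0, deviation payoff −$481 → loss $481.
$1118: truthful payoff $0, deviation payoff −$108 → loss $108.
$1530: truthful payoff $0, deviation payoff −$520 → loss $520.
Total loss = $168 + $442 + $481 + $108 + $520 = $1719.
Truthful bidding weakly dominates here: raising your bid can only win items priced above your value, and lowering it can only forfeit items priced below.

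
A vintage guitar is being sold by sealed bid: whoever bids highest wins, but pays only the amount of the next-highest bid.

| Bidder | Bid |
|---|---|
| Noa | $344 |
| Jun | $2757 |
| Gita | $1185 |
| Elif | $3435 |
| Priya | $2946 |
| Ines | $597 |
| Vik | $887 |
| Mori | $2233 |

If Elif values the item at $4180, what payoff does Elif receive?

$1234

Highest bid: Elif at $3435, so Elif wins.
Second-highest bid: Priya at $2946 — that is the price the winner pays.
Elif's payoff = value − price = $4180 − $2946 = $1234.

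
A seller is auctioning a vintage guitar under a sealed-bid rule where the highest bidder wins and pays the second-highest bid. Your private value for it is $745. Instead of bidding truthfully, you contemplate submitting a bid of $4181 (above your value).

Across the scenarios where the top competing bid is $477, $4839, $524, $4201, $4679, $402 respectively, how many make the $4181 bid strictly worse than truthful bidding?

The deviation hurts exactly when the highest competing bid lies strictly between $745 and $4181 — overbidding then wins at a price above your value.
$477: below both → same outcome either way.
$4839: above both → same outcome either way.
$524: below both → same outcome either way.
$4201: above both → same outcome either way.
$4679: above both → same outcome either way.
$402: below both → same outcome either way.
Count: 0.

0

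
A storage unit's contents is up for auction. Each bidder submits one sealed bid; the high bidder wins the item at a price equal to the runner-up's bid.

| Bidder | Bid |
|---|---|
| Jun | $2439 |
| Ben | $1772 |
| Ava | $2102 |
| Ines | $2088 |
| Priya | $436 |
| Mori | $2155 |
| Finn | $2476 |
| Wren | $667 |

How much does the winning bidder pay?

Highest bid: Finn at $2476, so Finn wins.
Second-highest bid: Jun at $2439 — that is the price the winner pays.

$2439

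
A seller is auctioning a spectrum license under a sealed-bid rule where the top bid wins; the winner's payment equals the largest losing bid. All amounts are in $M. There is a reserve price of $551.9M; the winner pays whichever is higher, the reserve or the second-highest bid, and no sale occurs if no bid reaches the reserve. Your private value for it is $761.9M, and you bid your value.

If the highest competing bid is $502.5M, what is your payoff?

$210M

Your bid $761.9M is the highest and exceeds the reserve.
Price = max(second-highest bid, reserve) = max($502.5M, $551.9M) = $551.9M.
Payoff = $761.9M − $551.9M = $210M.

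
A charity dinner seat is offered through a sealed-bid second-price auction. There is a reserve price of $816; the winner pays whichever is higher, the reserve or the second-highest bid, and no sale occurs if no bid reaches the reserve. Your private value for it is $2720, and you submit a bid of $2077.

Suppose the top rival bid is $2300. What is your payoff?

Your bid $2077 is below the highest competing bid $2300, so you lose. Payoff $0.

$0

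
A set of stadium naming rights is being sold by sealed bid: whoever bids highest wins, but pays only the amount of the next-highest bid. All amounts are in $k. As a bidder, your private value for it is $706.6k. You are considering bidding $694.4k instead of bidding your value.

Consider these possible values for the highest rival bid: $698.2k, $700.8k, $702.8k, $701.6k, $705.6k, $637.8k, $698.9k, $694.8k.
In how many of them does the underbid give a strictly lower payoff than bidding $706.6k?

7

The deviation hurts exactly when the highest competing bid lies strictly between $694.4k and $706.6k — underbidding then forfeits a profitable win.
$698.2k: inside the interval → strictly worse (loss $8.4k).
$700.8k: inside the interval → strictly worse (loss $5.8k).
$702.8k: inside the interval → strictly worse (loss $3.8k).
$701.6k: inside the interval → strictly worse (loss $5k).
$705.6k: inside the interval → strictly worse (loss $1k).
$637.8k: below both → same outcome either way.
$698.9k: inside the interval → strictly worse (loss $7.7k).
$694.8k: inside the interval → strictly worse (loss $11.8k).
Count: 7.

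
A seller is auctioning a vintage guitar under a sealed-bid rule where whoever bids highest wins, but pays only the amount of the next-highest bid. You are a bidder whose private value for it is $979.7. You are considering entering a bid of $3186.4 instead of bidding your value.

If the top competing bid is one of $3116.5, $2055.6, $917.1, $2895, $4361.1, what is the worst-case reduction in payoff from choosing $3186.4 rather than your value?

$3116.5: truthful gives $0, deviation gives −$2136.8 → loss $2136.8.
$2055.6: truthful gives $0, deviation gives −$1075.9 → loss $1075.9.
$917.1: same outcome either way → loss $0.
$2895: truthful gives $0, deviation gives −$1915.3 → loss $1915.3.
$4361.1: same outcome either way → loss $0.
Maximum loss: $2136.8.

$2136.8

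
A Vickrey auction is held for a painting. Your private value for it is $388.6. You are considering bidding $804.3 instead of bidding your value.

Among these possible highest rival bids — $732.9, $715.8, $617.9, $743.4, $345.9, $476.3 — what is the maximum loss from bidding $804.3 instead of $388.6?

$732.9: truthful gives $0, deviation gives −$344.3 → loss $344.3.
$715.8: truthful gives $0, deviation gives −$327.2 → loss $327.2.
$617.9: truthful gives $0, deviation gives −$229.3 → loss $229.3.
$743.4: truthful gives $0, deviation gives −$354.8 → loss $354.8.
$345.9: same outcome either way → loss $0.
$476.3: truthful gives $0, deviation gives −$87.7 → loss $87.7.
Maximum loss: $354.8.

$354.8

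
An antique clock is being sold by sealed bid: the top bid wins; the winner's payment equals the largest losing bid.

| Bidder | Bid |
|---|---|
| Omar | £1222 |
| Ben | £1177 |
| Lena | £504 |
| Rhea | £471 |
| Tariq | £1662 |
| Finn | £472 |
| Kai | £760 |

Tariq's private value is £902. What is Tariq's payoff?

Highest bid: Tariq at £1662, so Tariq wins.
Second-highest bid: Omar at £1222 — that is the price the winner pays.
Tariq's payoff = value − price = £902 − £1222 = −£320.

−£320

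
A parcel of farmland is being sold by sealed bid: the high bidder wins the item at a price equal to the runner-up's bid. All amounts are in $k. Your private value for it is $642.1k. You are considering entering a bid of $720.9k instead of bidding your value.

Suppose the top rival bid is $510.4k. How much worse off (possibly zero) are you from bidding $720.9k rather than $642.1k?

$0k

Bidding your value $642.1k: you win (since $642.1k > $510.4k) and pay $510.4k. Payoff $131.7k.
Bidding $720.9k: you win and pay $510.4k. Payoff $642.1k − $510.4k = $131.7k.
Difference = $131.7k − $131.7k = $0k; both bids lead to the same outcome because the competing bid is below both your value and your alternative bid.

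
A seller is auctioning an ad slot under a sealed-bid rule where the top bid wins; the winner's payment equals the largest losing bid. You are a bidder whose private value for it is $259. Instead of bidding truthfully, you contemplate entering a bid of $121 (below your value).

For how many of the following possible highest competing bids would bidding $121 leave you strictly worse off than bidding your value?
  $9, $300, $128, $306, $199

The deviation hurts exactly when the highest competing bid lies strictly between $121 and $259 — underbidding then forfeits a profitable win.
$9: below both → same outcome either way.
$300: above both → same outcome either way.
$128: inside the interval → strictly worse (loss $131).
$306: above both → same outcome either way.
$199: inside the interval → strictly worse (loss $60).
Count: 2.

2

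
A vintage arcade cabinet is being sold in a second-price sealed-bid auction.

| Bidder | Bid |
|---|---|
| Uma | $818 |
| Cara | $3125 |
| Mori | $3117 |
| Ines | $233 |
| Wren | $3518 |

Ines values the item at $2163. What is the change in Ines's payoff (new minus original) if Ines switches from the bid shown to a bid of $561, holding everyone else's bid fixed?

$0

The highest bid among the other bidders is $3518; Ines's bid doesn't change that.
Original bid $233: Ines is not highest (top rival bid is $3518); payoff $0.
Alternative bid $561: Ines is not highest (top rival bid is $3518); payoff $0.
Change in payoff = $0 − ($0) = $0.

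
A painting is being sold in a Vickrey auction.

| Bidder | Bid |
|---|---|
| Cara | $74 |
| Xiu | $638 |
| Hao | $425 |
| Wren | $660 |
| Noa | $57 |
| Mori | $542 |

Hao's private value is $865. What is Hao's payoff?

$0

Highest bid: Wren at $660, so Wren wins.
Second-highest bid: Xiu at $638 — that is the price the winner pays.
Hao did not win, so Hao pays nothing and receives nothing: payoff $0.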